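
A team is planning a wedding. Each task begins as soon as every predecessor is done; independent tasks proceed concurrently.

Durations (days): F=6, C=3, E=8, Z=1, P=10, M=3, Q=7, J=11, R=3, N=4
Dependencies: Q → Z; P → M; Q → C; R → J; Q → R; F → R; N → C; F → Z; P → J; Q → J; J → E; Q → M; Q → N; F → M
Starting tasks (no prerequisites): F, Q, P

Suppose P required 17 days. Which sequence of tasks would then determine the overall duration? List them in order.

P, J, E

The binding path is P→J→E = 10+11+8 = 29; finish at 29 days.
P is on the critical path; changing it to 17 makes that path 36 days.
That remains the longest chain; total 36 days.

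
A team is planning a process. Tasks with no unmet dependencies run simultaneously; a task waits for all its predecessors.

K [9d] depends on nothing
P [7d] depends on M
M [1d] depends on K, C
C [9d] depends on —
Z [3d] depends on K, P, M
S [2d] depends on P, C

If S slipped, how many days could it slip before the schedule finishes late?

1

The longest chain is K→M→P→Z = 9+1+7+3 = 20; overall finish 20 days.
S finishes as early as 19 and must finish by 20.
Slack of S = 18 − 17 = 1 day.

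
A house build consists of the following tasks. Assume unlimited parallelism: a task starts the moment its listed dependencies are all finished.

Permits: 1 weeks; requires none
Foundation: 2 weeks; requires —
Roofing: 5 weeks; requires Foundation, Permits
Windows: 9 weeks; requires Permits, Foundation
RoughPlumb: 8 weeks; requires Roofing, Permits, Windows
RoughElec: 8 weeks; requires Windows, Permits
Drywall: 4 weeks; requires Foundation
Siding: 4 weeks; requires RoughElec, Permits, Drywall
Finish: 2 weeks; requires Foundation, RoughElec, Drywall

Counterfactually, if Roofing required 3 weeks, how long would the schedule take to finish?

23

Actual critical path: Foundation→Windows→RoughElec→Siding = 2+9+8+4 = 23 ⇒ 23 weeks.
The longest path through Roofing is only 15 weeks, so Roofing has float 8.
That remains the longest chain; total 23 weeks.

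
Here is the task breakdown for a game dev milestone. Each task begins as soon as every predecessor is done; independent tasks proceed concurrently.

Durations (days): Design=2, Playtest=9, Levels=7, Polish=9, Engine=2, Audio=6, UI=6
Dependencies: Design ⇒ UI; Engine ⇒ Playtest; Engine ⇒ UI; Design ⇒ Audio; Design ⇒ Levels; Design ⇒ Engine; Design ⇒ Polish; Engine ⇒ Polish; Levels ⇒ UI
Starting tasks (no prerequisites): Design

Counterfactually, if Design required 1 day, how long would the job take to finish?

14

Critical path before the change: Design→Levels→UI = 2+7+6 = 15 giving 15 days.
Design is on the critical path; changing it to 1 makes that path 14 days.
The critical path is still Design→Levels→UI; finish is now 14 days.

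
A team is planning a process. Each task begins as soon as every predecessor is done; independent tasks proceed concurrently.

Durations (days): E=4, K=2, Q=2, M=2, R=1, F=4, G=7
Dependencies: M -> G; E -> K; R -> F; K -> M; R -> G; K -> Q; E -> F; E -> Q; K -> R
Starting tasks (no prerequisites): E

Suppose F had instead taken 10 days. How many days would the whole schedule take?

17

Critical path before the change: E→K→M→G = 4+2+2+7 = 15 giving 15 days.
F is off the critical path — its longest chain is 11 days, giving 4 of slack.
New critical path: E→K→R→F = 4+2+1+10 = 17 ⇒ 17 days.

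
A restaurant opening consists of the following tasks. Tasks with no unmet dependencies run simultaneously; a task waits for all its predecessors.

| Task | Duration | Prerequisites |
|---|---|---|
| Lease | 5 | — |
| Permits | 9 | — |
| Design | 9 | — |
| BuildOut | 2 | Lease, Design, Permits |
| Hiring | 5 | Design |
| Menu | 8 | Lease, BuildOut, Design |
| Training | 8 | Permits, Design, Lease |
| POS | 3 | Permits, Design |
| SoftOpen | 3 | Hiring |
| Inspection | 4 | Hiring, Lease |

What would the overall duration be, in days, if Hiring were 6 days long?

19

Critical path before the change: Permits→BuildOut→Menu = 9+2+8 = 19 giving 19 days.
Hiring is off the critical path — its longest chain is 18 days, giving 1 of slack.
The critical path is still Permits→BuildOut→Menu; finish is now 19 days.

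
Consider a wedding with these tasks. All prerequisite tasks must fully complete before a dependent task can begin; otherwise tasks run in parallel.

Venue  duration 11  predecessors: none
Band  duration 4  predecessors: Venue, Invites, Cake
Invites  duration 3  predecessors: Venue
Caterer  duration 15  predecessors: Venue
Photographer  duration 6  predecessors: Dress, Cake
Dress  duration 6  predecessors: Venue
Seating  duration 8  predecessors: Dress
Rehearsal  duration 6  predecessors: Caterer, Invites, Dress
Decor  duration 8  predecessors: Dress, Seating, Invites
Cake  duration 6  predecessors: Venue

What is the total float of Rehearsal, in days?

Critical path: Venue→Dress→Seating→Decor = 11+6+8+8 = 33, so the finish is 33 days.
Longest path through Rehearsal: 32 days (earliest finish 32, latest finish 33).
Slack of Rehearsal = 27 − 26 = 1 day.

1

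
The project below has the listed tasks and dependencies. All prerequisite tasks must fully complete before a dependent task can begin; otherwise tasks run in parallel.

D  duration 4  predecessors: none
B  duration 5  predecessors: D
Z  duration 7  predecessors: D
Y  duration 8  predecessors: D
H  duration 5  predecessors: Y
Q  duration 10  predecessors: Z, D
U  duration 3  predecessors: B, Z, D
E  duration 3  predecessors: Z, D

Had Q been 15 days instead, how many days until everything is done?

26

The binding path is D→Z→Q = 4+7+10 = 21; finish at 21 days.
Q lies on that path, so at 15 days the path becomes 26 days.
That remains the longest chain; total 26 days.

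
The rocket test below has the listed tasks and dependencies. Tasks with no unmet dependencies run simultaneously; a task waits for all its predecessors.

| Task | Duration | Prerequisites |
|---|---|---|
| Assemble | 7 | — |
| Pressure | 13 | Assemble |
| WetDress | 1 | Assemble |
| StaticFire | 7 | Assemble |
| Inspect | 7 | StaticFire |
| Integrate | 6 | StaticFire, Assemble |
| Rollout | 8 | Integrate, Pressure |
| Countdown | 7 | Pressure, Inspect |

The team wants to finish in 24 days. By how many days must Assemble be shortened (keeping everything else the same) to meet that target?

Current finish: 28 days; target: 24.
Assemble is on every critical path, so each day cut from Assemble cuts the finish by one (this holds down to a finish of 22).
Need 28 − 24 = 4 days off Assemble → Assemble becomes 3 days, finish becomes 24.

4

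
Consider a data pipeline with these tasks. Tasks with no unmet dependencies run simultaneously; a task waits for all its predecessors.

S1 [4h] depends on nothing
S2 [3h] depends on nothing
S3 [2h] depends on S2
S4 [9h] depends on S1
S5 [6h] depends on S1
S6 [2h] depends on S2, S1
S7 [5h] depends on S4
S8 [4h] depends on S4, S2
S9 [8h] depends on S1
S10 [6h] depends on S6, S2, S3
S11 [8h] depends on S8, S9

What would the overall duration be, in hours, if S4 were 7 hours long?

As given, the longest chain is S1→S4→S8→S11 = 4+9+4+8 = 25, so the finish is 25 hours.
Since S4 is critical, the -2 change carries straight to that chain (now 23 hours).
The critical path is still S1→S4→S8→S11; finish is now 23 hours.

23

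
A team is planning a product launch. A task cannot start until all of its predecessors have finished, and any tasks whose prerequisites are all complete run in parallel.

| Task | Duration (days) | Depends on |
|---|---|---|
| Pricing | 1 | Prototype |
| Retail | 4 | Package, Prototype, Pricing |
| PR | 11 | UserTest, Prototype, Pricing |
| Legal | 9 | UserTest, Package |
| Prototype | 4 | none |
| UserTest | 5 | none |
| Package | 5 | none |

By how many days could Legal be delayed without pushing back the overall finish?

Prototype→Pricing→PR = 4+1+11 = 16 sets the makespan at 16 days.
Legal finishes as early as 14 and must finish by 16.
So Legal can slip 16 − 14 = 2 days.

2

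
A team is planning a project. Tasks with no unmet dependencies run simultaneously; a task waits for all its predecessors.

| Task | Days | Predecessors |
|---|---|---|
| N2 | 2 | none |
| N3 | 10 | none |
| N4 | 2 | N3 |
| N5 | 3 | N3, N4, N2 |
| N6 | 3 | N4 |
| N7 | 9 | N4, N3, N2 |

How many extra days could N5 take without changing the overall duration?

The longest chain is N3→N4→N7 = 10+2+9 = 21; overall finish 21 days.
N5 finishes as early as 15 and must finish by 21.
So N5 can slip 21 − 15 = 6 days.

6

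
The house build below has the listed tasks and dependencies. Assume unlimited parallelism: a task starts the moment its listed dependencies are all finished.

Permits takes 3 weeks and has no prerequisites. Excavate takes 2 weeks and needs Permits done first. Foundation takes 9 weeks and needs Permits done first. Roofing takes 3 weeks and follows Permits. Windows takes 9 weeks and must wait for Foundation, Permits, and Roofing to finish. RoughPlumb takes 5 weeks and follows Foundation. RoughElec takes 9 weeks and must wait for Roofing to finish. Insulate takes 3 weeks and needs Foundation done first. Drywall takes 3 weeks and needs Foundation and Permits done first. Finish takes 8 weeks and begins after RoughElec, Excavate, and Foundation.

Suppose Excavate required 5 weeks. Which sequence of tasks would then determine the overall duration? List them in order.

The binding path is Permits→Roofing→RoughElec→Finish = 3+3+9+8 = 23; finish at 23 weeks.
Excavate has 10 weeks of float (longest path through it is 13).
No other chain overtakes it, so the finish is 23 weeks.

Permits, Roofing, RoughElec, Finish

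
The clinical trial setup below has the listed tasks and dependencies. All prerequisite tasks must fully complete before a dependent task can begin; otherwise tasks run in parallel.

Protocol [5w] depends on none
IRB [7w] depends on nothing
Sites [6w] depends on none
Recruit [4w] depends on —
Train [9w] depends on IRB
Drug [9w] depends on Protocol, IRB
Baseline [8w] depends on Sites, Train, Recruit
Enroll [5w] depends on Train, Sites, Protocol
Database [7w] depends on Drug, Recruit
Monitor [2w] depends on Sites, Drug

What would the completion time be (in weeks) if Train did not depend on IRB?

23

Before: longest chain IRB→Train→Baseline = 7+9+8 = 24, finish 24.
Without IRB→Train, Train's earliest start moves from 7 to 0.
The longest chain is now IRB→Drug→Database = 7+9+7 = 23, so the clinical trial setup takes 23 weeks.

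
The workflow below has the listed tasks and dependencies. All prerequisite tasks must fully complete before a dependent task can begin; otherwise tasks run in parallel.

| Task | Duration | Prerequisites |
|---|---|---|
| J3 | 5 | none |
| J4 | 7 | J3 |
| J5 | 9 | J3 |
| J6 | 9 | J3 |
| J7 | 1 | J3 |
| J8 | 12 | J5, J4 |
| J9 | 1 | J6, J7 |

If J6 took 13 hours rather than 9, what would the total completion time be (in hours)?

As given, the longest chain is J3→J5→J8 = 5+9+12 = 26, so the finish is 26 hours.
J6 is off the critical path — its longest chain is 15 hours, giving 11 of slack.
That remains the longest chain; total 26 hours.

26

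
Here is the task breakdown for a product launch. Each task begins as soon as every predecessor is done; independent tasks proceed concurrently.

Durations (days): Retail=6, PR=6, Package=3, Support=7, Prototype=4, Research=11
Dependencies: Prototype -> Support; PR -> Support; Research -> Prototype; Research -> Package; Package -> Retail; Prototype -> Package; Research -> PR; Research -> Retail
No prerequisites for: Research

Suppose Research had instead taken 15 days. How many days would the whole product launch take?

28

As given, the longest chain is Research→Prototype→Package→Retail = 11+4+3+6 = 24, so the finish is 24 days.
Research is on the critical path; changing it to 15 makes that path 28 days.
No other chain overtakes it, so the finish is 28 days.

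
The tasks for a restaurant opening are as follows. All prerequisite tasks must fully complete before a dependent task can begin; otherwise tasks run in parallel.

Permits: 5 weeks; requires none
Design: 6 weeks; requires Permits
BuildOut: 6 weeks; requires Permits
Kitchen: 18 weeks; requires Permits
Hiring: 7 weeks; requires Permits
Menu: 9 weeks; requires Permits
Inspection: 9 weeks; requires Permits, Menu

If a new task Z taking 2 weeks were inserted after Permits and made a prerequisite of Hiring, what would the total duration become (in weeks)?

Originally the restaurant opening takes 23 weeks.
With Z inserted, Hiring now waits for max(Permits, Z).
New critical path: Permits→Kitchen = 5+18 = 23 ⇒ 23 weeks.

23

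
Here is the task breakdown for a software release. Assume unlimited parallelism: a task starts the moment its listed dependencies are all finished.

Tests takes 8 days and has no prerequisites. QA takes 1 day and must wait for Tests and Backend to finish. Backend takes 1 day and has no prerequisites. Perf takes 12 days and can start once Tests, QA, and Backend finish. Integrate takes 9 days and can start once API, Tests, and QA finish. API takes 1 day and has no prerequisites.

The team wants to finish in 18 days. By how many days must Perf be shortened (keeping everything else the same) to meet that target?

3

Current finish: 21 days; target: 18.
Perf is on every critical path, so each day cut from Perf cuts the finish by one (this holds down to a finish of 18).
Need 21 − 18 = 3 days off Perf → Perf becomes 9 days, finish becomes 18.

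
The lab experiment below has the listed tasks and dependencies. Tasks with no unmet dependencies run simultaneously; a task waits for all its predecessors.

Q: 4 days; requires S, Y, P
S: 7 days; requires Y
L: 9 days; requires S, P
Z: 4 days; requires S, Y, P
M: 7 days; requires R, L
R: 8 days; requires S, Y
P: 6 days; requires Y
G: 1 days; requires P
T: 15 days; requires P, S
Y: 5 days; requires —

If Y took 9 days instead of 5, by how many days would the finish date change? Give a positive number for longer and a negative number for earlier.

4

The binding path is Y→S→L→M = 5+7+9+7 = 28; finish at 28 days.
Y is on the critical path; changing it to 9 makes that path 32 days.
That remains the longest chain; total 32 days.
Change in finish: 32 − 28 = +4 days.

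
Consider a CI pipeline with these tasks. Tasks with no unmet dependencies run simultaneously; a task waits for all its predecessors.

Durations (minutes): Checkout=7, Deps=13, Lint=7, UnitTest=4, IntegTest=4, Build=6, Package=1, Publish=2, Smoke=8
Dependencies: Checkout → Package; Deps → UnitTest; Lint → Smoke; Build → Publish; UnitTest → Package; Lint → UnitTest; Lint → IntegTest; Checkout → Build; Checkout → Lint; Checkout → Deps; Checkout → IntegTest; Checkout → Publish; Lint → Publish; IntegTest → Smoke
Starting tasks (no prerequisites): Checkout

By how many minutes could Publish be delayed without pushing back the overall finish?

Critical path: Checkout→Lint→IntegTest→Smoke = 7+7+4+8 = 26, so the finish is 26 minutes.
Longest path through Publish: 16 minutes (earliest finish 16, latest finish 26).
So Publish can slip 26 − 16 = 10 minutes.

10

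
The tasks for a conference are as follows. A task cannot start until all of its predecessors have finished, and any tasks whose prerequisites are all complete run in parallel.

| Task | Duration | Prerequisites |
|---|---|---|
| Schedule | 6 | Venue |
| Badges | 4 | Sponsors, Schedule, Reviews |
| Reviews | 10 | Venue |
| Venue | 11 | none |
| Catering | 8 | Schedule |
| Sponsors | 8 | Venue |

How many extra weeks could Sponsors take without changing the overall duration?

Critical path: Venue→Reviews→Badges = 11+10+4 = 25, so the finish is 25 weeks.
Longest path through Sponsors: 23 weeks (earliest finish 19, latest finish 21).
Slack of Sponsors = 13 − 11 = 2 weeks.

2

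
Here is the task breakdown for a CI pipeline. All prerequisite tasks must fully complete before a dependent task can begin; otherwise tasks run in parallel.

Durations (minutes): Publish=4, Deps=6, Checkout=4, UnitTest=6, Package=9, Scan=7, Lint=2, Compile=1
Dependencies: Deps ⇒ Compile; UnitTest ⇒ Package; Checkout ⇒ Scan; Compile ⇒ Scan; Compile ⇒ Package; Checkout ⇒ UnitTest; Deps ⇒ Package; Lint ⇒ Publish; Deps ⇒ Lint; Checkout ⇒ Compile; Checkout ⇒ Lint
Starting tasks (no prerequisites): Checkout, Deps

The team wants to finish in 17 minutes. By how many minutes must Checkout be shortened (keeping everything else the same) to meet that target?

2

Current finish: 19 minutes; target: 17.
Checkout is on every critical path, so each minute cut from Checkout cuts the finish by one (this holds down to a finish of 16).
Need 19 − 17 = 2 minutes off Checkout → Checkout becomes 2 minutes, finish becomes 17.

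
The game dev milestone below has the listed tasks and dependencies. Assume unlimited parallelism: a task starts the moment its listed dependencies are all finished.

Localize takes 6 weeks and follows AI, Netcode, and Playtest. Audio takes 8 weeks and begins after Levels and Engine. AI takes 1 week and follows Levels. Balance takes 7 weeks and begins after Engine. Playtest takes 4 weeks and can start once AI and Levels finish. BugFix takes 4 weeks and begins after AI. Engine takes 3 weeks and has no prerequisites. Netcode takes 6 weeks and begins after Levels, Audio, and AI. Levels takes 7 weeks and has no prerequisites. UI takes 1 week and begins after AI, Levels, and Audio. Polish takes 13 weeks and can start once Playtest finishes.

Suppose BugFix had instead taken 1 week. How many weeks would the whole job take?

27

As given, the longest chain is Levels→Audio→Netcode→Localize = 7+8+6+6 = 27, so the finish is 27 weeks.
The longest path through BugFix is only 12 weeks, so BugFix has float 15.
No other chain overtakes it, so the finish is 27 weeks.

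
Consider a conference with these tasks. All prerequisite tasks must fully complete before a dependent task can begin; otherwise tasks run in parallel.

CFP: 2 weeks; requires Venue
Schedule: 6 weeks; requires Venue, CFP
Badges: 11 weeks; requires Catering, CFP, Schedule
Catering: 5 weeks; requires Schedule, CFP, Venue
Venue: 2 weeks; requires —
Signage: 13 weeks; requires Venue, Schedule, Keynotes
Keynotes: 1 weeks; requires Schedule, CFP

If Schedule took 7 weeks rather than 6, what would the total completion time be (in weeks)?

27

Baseline: Venue→CFP→Schedule→Catering→Badges = 2+2+6+5+11 = 26 → 26 weeks.
Schedule lies on that path, so at 7 weeks the path becomes 27 weeks.
The critical path is still Venue→CFP→Schedule→Catering→Badges; finish is now 27 weeks.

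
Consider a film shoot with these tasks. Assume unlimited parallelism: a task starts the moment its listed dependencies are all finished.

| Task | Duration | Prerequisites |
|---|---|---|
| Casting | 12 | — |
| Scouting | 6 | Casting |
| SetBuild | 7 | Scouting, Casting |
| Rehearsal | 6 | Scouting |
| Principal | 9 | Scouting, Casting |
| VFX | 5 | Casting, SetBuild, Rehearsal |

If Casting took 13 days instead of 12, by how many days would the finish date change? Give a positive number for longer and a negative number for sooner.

Critical path before the change: Casting→Scouting→SetBuild→VFX = 12+6+7+5 = 30 giving 30 days.
Casting lies on that path, so at 13 days the path becomes 31 days.
That remains the longest chain; total 31 days.
Change in finish: 31 − 30 = +1 days.

1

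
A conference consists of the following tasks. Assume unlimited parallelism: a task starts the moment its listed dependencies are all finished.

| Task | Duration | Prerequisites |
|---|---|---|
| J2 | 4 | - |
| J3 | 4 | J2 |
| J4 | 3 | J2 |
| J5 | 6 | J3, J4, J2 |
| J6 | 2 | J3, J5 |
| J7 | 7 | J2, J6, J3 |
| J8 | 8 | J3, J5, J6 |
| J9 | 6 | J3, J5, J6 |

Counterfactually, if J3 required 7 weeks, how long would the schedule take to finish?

Actual critical path: J2→J3→J5→J6→J8 = 4+4+6+2+8 = 24 ⇒ 24 weeks.
J3 lies on that path, so at 7 weeks the path becomes 27 weeks.
The critical path is still J2→J3→J5→J6→J8; finish is now 27 weeks.

27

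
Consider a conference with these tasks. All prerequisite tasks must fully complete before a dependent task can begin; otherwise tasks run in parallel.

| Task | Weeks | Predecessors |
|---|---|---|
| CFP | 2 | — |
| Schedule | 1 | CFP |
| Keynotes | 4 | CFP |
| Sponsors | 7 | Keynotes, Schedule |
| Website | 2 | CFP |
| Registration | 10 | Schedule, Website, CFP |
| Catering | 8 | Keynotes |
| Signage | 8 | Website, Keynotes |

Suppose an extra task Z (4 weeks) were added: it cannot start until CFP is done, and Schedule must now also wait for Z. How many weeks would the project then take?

Originally the project takes 14 weeks.
With Z inserted, Schedule now waits for max(CFP, Z).
New critical path: CFP→Z→Schedule→Registration = 2+4+1+10 = 17 ⇒ 17 weeks.

17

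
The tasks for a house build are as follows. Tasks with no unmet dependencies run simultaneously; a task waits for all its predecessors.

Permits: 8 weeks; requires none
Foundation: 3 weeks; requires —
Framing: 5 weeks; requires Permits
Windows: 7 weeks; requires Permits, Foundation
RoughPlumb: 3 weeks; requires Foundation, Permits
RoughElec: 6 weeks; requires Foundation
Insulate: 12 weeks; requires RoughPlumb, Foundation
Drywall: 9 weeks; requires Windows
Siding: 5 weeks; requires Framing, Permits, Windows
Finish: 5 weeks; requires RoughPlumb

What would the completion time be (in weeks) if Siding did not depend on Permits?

24

Before: longest chain Permits→Windows→Drywall = 8+7+9 = 24, finish 24.
Dropping Permits→Siding doesn't change Siding's earliest start (15); another predecessor still binds.
After: Permits→Windows→Drywall = 8+7+9 = 24 → 24 weeks.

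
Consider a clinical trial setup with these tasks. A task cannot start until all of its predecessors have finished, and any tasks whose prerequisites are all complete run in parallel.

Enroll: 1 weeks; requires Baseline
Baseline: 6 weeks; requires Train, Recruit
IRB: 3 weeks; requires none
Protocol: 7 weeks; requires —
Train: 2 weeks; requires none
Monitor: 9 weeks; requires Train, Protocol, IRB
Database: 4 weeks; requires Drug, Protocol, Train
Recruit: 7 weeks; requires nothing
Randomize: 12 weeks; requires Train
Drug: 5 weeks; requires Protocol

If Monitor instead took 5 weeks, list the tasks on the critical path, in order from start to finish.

Critical path before the change: Protocol→Monitor = 7+9 = 16 giving 16 weeks.
Monitor lies on that path, so at 5 weeks the path becomes 12 weeks.
Now Protocol→Drug→Database = 7+5+4 = 16 is longest, so the finish becomes 16 weeks.

Protocol, Drug, Database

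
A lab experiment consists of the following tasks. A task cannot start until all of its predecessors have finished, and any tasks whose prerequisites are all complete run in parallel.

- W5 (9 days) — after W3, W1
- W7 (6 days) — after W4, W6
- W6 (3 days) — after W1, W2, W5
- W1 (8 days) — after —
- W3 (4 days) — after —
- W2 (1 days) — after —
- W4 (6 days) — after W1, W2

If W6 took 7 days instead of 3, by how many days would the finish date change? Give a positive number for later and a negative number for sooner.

As given, the longest chain is W1→W5→W6→W7 = 8+9+3+6 = 26, so the finish is 26 days.
Since W6 is critical, the +4 change carries straight to that chain (now 30 days).
That remains the longest chain; total 30 days.
Change in finish: 30 − 26 = +4 days.

4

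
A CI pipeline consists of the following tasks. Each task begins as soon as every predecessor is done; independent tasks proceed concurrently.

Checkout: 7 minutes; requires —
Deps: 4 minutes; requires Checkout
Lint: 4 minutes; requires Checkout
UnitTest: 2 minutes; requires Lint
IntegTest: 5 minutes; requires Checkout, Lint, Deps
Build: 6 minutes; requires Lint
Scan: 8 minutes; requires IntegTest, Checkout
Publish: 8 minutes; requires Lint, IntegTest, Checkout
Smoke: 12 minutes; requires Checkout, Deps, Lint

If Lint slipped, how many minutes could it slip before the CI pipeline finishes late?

The longest chain is Checkout→Deps→IntegTest→Scan = 7+4+5+8 = 24; overall finish 24 minutes.
Longest path through Lint: 24 minutes (earliest finish 11, latest finish 11).
Float = 24 − 24 = 0.

0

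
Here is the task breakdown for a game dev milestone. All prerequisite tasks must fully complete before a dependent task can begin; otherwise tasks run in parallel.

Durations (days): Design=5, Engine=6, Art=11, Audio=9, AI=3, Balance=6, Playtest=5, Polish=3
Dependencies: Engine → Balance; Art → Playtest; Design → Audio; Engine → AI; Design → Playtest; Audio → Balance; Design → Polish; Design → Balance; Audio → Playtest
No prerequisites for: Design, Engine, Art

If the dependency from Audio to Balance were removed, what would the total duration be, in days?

19

Original critical path: Design→Audio→Balance = 5+9+6 = 20 ⇒ 20 days.
Without Audio→Balance, Balance's earliest start moves from 14 to 6.
The longest chain is now Design→Audio→Playtest = 5+9+5 = 19, so the schedule takes 19 days.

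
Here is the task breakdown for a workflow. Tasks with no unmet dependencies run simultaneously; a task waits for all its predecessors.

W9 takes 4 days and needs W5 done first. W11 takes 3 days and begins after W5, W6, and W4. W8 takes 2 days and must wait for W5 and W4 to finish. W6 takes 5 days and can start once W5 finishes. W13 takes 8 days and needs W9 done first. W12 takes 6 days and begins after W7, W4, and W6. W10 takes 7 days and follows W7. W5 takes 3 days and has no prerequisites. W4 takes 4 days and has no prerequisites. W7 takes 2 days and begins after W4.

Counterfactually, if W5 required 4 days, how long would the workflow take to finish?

16

The binding path is W5→W9→W13 = 3+4+8 = 15; finish at 15 days.
W5 lies on that path, so at 4 days the path becomes 16 days.
That remains the longest chain; total 16 days.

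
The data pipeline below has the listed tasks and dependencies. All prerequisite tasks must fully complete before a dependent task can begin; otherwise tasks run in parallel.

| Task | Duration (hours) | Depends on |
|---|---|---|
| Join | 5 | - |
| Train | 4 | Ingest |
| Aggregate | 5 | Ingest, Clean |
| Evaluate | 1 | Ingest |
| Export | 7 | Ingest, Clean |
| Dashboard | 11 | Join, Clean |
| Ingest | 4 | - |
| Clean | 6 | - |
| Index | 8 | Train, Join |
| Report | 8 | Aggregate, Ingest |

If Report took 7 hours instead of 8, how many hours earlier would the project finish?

1

The binding path is Clean→Aggregate→Report = 6+5+8 = 19; finish at 19 hours.
Report is on the critical path; changing it to 7 makes that path 18 hours.
No other chain overtakes it, so the finish is 18 hours.
Change in finish: 18 − 19 = -1 hours.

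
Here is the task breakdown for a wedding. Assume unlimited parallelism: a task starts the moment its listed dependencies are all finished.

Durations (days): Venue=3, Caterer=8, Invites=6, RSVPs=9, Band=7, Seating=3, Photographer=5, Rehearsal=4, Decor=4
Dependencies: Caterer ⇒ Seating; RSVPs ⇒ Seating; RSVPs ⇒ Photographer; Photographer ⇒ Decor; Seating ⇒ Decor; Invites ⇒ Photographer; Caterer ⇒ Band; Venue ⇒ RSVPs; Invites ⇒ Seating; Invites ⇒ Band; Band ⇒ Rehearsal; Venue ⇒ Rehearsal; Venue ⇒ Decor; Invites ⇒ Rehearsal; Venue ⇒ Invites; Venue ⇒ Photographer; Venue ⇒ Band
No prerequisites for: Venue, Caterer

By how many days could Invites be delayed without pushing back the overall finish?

The longest chain is Venue→RSVPs→Photographer→Decor = 3+9+5+4 = 21; overall finish 21 days.
Longest path through Invites: 20 days (earliest finish 9, latest finish 10).
So Invites can slip 10 − 9 = 1 day.

1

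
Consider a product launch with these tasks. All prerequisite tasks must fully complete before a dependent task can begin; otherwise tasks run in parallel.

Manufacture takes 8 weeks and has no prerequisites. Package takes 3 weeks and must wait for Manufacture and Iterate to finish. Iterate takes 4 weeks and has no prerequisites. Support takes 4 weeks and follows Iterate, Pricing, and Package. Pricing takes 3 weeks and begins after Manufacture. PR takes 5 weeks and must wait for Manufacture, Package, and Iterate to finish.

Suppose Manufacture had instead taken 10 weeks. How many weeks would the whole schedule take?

Actual critical path: Manufacture→Package→PR = 8+3+5 = 16 ⇒ 16 weeks.
Manufacture is on the critical path; changing it to 10 makes that path 18 weeks.
That remains the longest chain; total 18 weeks.

18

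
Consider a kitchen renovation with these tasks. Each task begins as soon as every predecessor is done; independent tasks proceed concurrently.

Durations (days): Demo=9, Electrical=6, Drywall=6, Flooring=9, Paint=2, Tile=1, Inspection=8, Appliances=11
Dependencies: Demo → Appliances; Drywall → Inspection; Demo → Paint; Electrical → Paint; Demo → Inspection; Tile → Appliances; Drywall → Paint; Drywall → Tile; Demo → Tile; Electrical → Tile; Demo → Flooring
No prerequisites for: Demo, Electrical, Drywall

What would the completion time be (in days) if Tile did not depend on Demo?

Before: longest chain Demo→Tile→Appliances = 9+1+11 = 21, finish 21.
Without Demo→Tile, Tile's earliest start moves from 9 to 6.
New critical path: Demo→Appliances = 9+11 = 20 ⇒ 20 days.

20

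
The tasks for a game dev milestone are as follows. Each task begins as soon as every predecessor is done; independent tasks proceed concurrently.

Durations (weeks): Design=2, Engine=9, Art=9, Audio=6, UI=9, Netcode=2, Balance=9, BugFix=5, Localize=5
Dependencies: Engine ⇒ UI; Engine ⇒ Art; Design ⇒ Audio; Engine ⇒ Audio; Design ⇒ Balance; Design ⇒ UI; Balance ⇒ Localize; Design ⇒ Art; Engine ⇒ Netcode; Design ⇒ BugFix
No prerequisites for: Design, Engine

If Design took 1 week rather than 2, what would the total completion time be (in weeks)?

As given, the longest chain is Engine→Art = 9+9 = 18, so the finish is 18 weeks.
The longest path through Design is only 16 weeks, so Design has float 2.
The critical path is still Engine→Art; finish is now 18 weeks.

18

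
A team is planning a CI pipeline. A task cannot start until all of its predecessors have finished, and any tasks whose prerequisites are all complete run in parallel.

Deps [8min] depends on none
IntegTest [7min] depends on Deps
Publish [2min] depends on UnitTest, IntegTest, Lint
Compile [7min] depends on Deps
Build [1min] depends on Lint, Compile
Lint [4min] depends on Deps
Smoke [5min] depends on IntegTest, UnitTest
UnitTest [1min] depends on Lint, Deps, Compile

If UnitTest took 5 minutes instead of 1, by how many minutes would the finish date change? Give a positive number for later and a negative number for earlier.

As given, the longest chain is Deps→Compile→UnitTest→Smoke = 8+7+1+5 = 21, so the finish is 21 minutes.
UnitTest is on the critical path; changing it to 5 makes that path 25 minutes.
The critical path is still Deps→Compile→UnitTest→Smoke; finish is now 25 minutes.
Change in finish: 25 − 21 = +4 minutes.

4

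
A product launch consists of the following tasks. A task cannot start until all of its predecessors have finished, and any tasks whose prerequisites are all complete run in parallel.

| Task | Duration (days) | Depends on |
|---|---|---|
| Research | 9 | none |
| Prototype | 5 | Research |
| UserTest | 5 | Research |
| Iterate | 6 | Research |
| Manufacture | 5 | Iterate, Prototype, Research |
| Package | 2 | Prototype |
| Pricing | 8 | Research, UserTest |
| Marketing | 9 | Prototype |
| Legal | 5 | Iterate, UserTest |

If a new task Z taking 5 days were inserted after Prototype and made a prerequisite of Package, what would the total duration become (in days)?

23

Originally the schedule takes 23 days.
With Z inserted, Package now waits for max(Prototype, Z).
New critical path: Research→Prototype→Marketing = 9+5+9 = 23 ⇒ 23 days.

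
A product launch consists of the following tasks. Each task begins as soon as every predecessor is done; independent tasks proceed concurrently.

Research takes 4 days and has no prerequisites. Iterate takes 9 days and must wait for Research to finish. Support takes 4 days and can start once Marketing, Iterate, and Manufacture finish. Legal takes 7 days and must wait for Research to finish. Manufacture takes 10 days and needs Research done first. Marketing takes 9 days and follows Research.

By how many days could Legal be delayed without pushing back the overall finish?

The longest chain is Research→Manufacture→Support = 4+10+4 = 18; overall finish 18 days.
Legal finishes as early as 11 and must finish by 18.
So Legal can slip 18 − 11 = 7 days.

7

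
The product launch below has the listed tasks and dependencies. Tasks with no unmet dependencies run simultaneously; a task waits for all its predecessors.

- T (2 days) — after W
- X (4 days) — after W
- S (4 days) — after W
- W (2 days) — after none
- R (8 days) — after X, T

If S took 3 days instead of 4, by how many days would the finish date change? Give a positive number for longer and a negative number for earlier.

0

Critical path before the change: W→X→R = 2+4+8 = 14 giving 14 days.
S is off the critical path — its longest chain is 6 days, giving 8 of slack.
The critical path is still W→X→R; finish is now 14 days.
Change in finish: 14 − 14 = +0 days.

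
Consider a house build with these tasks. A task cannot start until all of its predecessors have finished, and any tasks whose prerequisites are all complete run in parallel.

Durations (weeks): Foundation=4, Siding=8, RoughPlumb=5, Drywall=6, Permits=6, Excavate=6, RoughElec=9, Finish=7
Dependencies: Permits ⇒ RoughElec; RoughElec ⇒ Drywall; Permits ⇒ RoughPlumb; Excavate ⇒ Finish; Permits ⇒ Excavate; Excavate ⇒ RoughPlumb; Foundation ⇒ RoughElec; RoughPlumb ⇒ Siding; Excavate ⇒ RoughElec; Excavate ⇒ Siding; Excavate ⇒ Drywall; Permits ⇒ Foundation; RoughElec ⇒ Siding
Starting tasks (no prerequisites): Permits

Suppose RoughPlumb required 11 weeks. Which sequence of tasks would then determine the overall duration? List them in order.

Actual critical path: Permits→Excavate→RoughElec→Siding = 6+6+9+8 = 29 ⇒ 29 weeks.
RoughPlumb is off the critical path — its longest chain is 25 weeks, giving 4 of slack.
The binding chain switches to Permits→Excavate→RoughPlumb→Siding = 6+6+11+8 = 31; finish 31 weeks.

Permits, Excavate, RoughPlumb, Siding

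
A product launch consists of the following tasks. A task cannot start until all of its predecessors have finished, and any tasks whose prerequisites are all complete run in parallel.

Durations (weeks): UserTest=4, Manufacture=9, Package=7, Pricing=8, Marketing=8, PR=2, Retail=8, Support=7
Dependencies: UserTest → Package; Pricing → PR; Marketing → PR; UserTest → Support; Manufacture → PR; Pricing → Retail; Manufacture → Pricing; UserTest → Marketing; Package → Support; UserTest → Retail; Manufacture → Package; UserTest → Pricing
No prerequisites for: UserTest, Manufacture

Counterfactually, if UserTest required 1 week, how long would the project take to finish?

The binding path is Manufacture→Pricing→Retail = 9+8+8 = 25; finish at 25 weeks.
The longest path through UserTest is only 20 weeks, so UserTest has float 5.
The critical path is still Manufacture→Pricing→Retail; finish is now 25 weeks.

25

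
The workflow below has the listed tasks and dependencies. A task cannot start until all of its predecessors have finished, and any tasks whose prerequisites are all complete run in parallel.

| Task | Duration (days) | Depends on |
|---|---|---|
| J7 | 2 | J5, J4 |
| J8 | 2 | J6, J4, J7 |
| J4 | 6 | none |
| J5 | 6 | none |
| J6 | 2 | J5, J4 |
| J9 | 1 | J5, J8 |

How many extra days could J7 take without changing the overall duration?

J4→J6→J8→J9 = 6+2+2+1 = 11 sets the makespan at 11 days.
Longest path through J7: 11 days (earliest finish 8, latest finish 8).
So J7 can slip 8 − 8 = 0 days.

0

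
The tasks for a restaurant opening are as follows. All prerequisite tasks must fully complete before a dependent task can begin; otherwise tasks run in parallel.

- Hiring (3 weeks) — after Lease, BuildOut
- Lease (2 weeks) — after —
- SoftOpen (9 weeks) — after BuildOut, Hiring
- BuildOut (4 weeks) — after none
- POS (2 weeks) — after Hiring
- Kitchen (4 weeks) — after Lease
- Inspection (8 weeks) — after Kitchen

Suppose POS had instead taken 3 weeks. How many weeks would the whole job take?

Critical path before the change: BuildOut→Hiring→SoftOpen = 4+3+9 = 16 giving 16 weeks.
POS is off the critical path — its longest chain is 9 weeks, giving 7 of slack.
That remains the longest chain; total 16 weeks.

16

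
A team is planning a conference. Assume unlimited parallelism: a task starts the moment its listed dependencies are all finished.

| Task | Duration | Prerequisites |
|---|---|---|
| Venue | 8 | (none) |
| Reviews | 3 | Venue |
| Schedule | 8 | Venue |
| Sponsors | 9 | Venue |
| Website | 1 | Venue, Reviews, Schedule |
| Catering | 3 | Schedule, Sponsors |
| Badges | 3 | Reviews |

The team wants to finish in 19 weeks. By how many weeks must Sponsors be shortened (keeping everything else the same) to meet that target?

1

Current finish: 20 weeks; target: 19.
Sponsors is on every critical path, so each week cut from Sponsors cuts the finish by one (this holds down to a finish of 19).
Need 20 − 19 = 1 week off Sponsors → Sponsors becomes 8 weeks, finish becomes 19.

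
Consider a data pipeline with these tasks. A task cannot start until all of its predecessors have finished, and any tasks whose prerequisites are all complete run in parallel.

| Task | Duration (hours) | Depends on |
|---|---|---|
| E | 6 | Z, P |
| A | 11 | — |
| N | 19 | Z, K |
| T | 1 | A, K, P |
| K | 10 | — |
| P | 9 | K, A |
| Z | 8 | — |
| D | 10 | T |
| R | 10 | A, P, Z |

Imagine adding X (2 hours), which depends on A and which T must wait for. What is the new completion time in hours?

Originally the plan takes 31 hours.
With X inserted, T now waits for max(A, K, P, X).
New critical path: A→P→T→D = 11+9+1+10 = 31 ⇒ 31 hours.

31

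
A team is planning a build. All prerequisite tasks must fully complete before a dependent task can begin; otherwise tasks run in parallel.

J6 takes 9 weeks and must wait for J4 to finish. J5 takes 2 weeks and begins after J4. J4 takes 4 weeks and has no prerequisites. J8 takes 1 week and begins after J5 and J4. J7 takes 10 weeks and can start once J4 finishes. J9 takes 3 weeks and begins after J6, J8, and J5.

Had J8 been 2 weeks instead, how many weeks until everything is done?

Actual critical path: J4→J6→J9 = 4+9+3 = 16 ⇒ 16 weeks.
J8 is off the critical path — its longest chain is 10 weeks, giving 6 of slack.
The critical path is still J4→J6→J9; finish is now 16 weeks.

16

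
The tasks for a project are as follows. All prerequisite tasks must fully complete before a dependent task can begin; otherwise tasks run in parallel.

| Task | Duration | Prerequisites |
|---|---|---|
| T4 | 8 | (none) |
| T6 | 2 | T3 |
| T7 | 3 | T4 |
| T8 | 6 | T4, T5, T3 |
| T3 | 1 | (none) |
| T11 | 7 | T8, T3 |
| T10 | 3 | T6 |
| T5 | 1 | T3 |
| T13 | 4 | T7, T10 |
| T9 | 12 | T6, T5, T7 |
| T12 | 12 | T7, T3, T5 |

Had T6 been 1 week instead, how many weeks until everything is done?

23

The binding path is T4→T7→T9 = 8+3+12 = 23; finish at 23 weeks.
T6 is off the critical path — its longest chain is 15 weeks, giving 8 of slack.
That remains the longest chain; total 23 weeks.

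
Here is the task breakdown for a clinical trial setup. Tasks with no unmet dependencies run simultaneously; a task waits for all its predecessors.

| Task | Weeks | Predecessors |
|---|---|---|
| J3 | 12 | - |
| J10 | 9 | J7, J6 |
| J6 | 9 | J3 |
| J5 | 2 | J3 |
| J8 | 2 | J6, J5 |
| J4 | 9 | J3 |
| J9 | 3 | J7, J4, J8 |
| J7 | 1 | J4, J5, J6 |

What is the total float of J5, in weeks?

7

The longest chain is J3→J4→J7→J10 = 12+9+1+9 = 31; overall finish 31 weeks.
Longest path through J5: 24 weeks (earliest finish 14, latest finish 21).
Float = 31 − 24 = 7.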